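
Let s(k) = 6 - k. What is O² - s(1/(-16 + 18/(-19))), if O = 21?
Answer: 140051/322 ≈ 434.94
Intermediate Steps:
O² - s(1/(-16 + 18/(-19))) = 21² - (6 - 1/(-16 + 18/(-19))) = 441 - (6 - 1/(-16 + 18*(-1/19))) = 441 - (6 - 1/(-16 - 18/19)) = 441 - (6 - 1/(-322/19)) = 441 - (6 - 1*(-19/322)) = 441 - (6 + 19/322) = 441 - 1*1951/322 = 441 - 1951/322 = 140051/322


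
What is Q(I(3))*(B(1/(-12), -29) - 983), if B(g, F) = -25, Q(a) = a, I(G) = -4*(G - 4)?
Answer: -4032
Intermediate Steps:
I(G) = 16 - 4*G (I(G) = -4*(-4 + G) = 16 - 4*G)
Q(I(3))*(B(1/(-12), -29) - 983) = (16 - 4*3)*(-25 - 983) = (16 - 12)*(-1008) = 4*(-1008) = -4032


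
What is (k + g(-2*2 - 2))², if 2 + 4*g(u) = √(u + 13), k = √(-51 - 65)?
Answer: (-2 + √7 + 8*I*√29)²/16 ≈ -115.97 + 3.4775*I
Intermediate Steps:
k = 2*I*√29 (k = √(-116) = 2*I*√29 ≈ 10.77*I)
g(u) = -½ + √(13 + u)/4 (g(u) = -½ + √(u + 13)/4 = -½ + √(13 + u)/4)
(k + g(-2*2 - 2))² = (2*I*√29 + (-½ + √(13 + (-2*2 - 2))/4))² = (2*I*√29 + (-½ + √(13 + (-4 - 2))/4))² = (2*I*√29 + (-½ + √(13 - 6)/4))² = (2*I*√29 + (-½ + √7/4))² = (-½ + √7/4 + 2*I*√29)²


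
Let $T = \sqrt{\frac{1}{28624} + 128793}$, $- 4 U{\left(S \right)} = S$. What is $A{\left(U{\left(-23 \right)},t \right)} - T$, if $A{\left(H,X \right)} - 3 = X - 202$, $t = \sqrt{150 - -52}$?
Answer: $-199 + \sqrt{202} - \frac{\sqrt{6595275220237}}{7156} \approx -543.67$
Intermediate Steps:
$U{\left(S \right)} = - \frac{S}{4}$
$t = \sqrt{202}$ ($t = \sqrt{150 + \left(-102 + 154\right)} = \sqrt{150 + 52} = \sqrt{202} \approx 14.213$)
$T = \frac{\sqrt{6595275220237}}{7156}$ ($T = \sqrt{\frac{1}{28624} + 128793} = \sqrt{\frac{3686570833}{28624}} = \frac{\sqrt{6595275220237}}{7156} \approx 358.88$)
$A{\left(H,X \right)} = -199 + X$ ($A{\left(H,X \right)} = 3 + \left(X - 202\right) = 3 + \left(-202 + X\right) = -199 + X$)
$A{\left(U{\left(-23 \right)},t \right)} - T = \left(-199 + \sqrt{202}\right) - \frac{\sqrt{6595275220237}}{7156} = -199 + \sqrt{202} - \frac{\sqrt{6595275220237}}{7156}$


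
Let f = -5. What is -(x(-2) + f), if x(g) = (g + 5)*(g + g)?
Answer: 17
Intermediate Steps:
x(g) = 2*g*(5 + g) (x(g) = (5 + g)*(2*g) = 2*g*(5 + g))
-(x(-2) + f) = -(2*(-2)*(5 - 2) - 5) = -(2*(-2)*3 - 5) = -(-12 - 5) = -1*(-17) = 17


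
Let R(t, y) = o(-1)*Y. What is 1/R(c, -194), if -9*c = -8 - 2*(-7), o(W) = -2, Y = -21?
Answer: 1/42 ≈ 0.023810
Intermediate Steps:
c = -⅔ (c = -(-8 - 2*(-7))/9 = -(-8 + 14)/9 = -⅑*6 = -⅔ ≈ -0.66667)
R(t, y) = 42 (R(t, y) = -2*(-21) = 42)
1/R(c, -194) = 1/42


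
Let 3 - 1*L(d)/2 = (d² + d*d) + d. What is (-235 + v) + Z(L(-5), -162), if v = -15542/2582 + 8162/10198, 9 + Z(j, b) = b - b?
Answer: -1640561154/6582809 ≈ -249.22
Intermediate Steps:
L(d) = 6 - 4*d² - 2*d (L(d) = 6 - 2*((d² + d*d) + d) = 6 - 2*((d² + d²) + d) = 6 - 2*(2*d² + d) = 6 - 2*(d + 2*d²) = 6 + (-4*d² - 2*d) = 6 - 4*d² - 2*d)
Z(j, b) = -9 (Z(j, b) = -9 + (b - b) = -9 + 0 = -9)
v = -34355758/6582809 (v = -15542*1/2582 + 8162*(1/10198) = -7771/1291 + 4081/5099 = -34355758/6582809 ≈ -5.2190)
(-235 + v) + Z(L(-5), -162) = (-235 - 34355758/6582809) - 9 = -1581315873/6582809 - 9 = -1640561154/6582809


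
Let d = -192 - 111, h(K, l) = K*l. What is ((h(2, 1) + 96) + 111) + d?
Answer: -94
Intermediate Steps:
d = -303
((h(2, 1) + 96) + 111) + d = ((2*1 + 96) + 111) - 303 = ((2 + 96) + 111) - 303 = (98 + 111) - 303 = 209 - 303 = -94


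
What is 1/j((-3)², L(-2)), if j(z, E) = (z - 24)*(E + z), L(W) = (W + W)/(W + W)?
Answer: -1/150 ≈ -0.0066667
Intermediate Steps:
L(W) = 1 (L(W) = (2*W)/((2*W)) = (2*W)*(1/(2*W)) = 1)
j(z, E) = (-24 + z)*(E + z)
1/j((-3)², L(-2)) = 1/(((-3)²)² - 24*1 - 24*(-3)² + 1*(-3)²) = 1/(9² - 24 - 24*9 + 1*9) = 1/(81 - 24 - 216 + 9) = 1/(-150) = -1/150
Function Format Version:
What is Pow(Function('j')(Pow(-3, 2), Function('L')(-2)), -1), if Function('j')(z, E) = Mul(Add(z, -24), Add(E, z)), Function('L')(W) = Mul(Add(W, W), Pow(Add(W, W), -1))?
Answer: Rational(-1, 150) ≈ -0.0066667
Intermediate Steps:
Function('L')(W) = 1 (Function('L')(W) = Mul(Mul(2, W), Pow(Mul(2, W), -1)) = Mul(Mul(2, W), Mul(Rational(1, 2), Pow(W, -1))) = 1)
Function('j')(z, E) = Mul(Add(-24, z), Add(E, z))
Pow(Function('j')(Pow(-3, 2), Function('L')(-2)), -1) = Pow(Add(Pow(Pow(-3, 2), 2), Mul(-24, 1), Mul(-24, Pow(-3, 2)), Mul(1, Pow(-3, 2))), -1) = Pow(Add(Pow(9, 2), -24, Mul(-24, 9), Mul(1, 9)), -1) = Pow(Add(81, -24, -216, 9), -1) = Pow(-150, -1) = Rational(-1, 150)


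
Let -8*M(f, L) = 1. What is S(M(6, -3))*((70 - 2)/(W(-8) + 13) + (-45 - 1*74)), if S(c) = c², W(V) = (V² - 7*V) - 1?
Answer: -1955/1056 ≈ -1.8513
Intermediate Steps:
M(f, L) = -⅛ (M(f, L) = -⅛*1 = -⅛)
W(V) = -1 + V² - 7*V
S(M(6, -3))*((70 - 2)/(W(-8) + 13) + (-45 - 1*74)) = (-⅛)²*((70 - 2)/((-1 + (-8)² - 7*(-8)) + 13) + (-45 - 1*74)) = (68/((-1 + 64 + 56) + 13) + (-45 - 74))/64 = (68/(119 + 13) - 119)/64 = (68/132 - 119)/64 = (68*(1/132) - 119)/64 = (17/33 - 119)/64 = (1/64)*(-3910/33) = -1955/1056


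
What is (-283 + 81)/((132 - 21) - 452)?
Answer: 202/341 ≈ 0.59238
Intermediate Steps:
(-283 + 81)/((132 - 21) - 452) = -202/(111 - 452) = -202/(-341) = -202*(-1/341) = 202/341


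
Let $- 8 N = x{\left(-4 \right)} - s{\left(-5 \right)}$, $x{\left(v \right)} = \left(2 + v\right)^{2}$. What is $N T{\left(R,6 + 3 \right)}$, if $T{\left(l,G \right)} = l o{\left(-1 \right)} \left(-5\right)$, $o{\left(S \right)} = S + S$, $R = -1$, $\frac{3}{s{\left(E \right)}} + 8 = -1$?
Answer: $\frac{65}{12} \approx 5.4167$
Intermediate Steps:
$s{\left(E \right)} = - \frac{1}{3}$ ($s{\left(E \right)} = \frac{3}{-8 - 1} = \frac{3}{-9} = 3 \left(- \frac{1}{9}\right) = - \frac{1}{3}$)
$o{\left(S \right)} = 2 S$
$T{\left(l,G \right)} = 10 l$ ($T{\left(l,G \right)} = l 2 \left(-1\right) \left(-5\right) = l \left(-2\right) \left(-5\right) = - 2 l \left(-5\right) = 10 l$)
$N = - \frac{13}{24}$ ($N = - \frac{\left(2 - 4\right)^{2} - - \frac{1}{3}}{8} = - \frac{\left(-2\right)^{2} + \frac{1}{3}}{8} = - \frac{4 + \frac{1}{3}}{8} = \left(- \frac{1}{8}\right) \frac{13}{3} = - \frac{13}{24} \approx -0.54167$)
$N T{\left(R,6 + 3 \right)} = - \frac{13 \cdot 10 \left(-1\right)}{24} = \left(- \frac{13}{24}\right) \left(-10\right) = \frac{65}{12}$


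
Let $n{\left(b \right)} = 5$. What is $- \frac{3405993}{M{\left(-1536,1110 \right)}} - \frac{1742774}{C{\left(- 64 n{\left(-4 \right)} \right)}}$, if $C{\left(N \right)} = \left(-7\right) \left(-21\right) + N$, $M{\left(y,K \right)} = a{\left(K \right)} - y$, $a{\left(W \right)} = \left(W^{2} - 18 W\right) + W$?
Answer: $\frac{705491121365}{70051506} \approx 10071.0$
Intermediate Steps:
$a{\left(W \right)} = W^{2} - 17 W$
$M{\left(y,K \right)} = - y + K \left(-17 + K\right)$ ($M{\left(y,K \right)} = K \left(-17 + K\right) - y = - y + K \left(-17 + K\right)$)
$C{\left(N \right)} = 147 + N$
$- \frac{3405993}{M{\left(-1536,1110 \right)}} - \frac{1742774}{C{\left(- 64 n{\left(-4 \right)} \right)}} = - \frac{3405993}{\left(-1\right) \left(-1536\right) + 1110 \left(-17 + 1110\right)} - \frac{1742774}{147 - 320} = - \frac{3405993}{1536 + 1110 \cdot 1093} - \frac{1742774}{147 - 320} = - \frac{3405993}{1536 + 1213230} - \frac{1742774}{-173} = - \frac{3405993}{1214766} - - \frac{1742774}{173} = \left(-3405993\right) \frac{1}{1214766} + \frac{1742774}{173} = - \frac{1135331}{404922} + \frac{1742774}{173} = \frac{705491121365}{70051506}$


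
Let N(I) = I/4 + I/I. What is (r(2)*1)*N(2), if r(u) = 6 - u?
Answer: 6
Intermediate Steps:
N(I) = 1 + I/4 (N(I) = I*(1/4) + 1 = I/4 + 1 = 1 + I/4)
(r(2)*1)*N(2) = ((6 - 1*2)*1)*(1 + (1/4)*2) = ((6 - 2)*1)*(1 + 1/2) = (4*1)*(3/2) = 4*(3/2) = 6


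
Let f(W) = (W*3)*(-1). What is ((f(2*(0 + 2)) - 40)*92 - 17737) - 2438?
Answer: -24959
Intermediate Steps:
f(W) = -3*W (f(W) = (3*W)*(-1) = -3*W)
((f(2*(0 + 2)) - 40)*92 - 17737) - 2438 = ((-6*(0 + 2) - 40)*92 - 17737) - 2438 = ((-6*2 - 40)*92 - 17737) - 2438 = ((-3*4 - 40)*92 - 17737) - 2438 = ((-12 - 40)*92 - 17737) - 2438 = (-52*92 - 17737) - 2438 = (-4784 - 17737) - 2438 = -22521 - 2438 = -24959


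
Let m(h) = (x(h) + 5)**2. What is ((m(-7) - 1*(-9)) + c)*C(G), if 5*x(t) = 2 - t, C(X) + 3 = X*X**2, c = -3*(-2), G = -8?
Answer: -157693/5 ≈ -31539.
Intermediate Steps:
c = 6
C(X) = -3 + X**3 (C(X) = -3 + X*X**2 = -3 + X**3)
x(t) = 2/5 - t/5 (x(t) = (2 - t)/5 = 2/5 - t/5)
m(h) = (27/5 - h/5)**2 (m(h) = ((2/5 - h/5) + 5)**2 = (27/5 - h/5)**2)
((m(-7) - 1*(-9)) + c)*C(G) = (((-27 - 7)**2/25 - 1*(-9)) + 6)*(-3 + (-8)**3) = (((1/25)*(-34)**2 + 9) + 6)*(-3 - 512) = (((1/25)*1156 + 9) + 6)*(-515) = ((1156/25 + 9) + 6)*(-515) = (1381/25 + 6)*(-515) = (1531/25)*(-515) = -157693/5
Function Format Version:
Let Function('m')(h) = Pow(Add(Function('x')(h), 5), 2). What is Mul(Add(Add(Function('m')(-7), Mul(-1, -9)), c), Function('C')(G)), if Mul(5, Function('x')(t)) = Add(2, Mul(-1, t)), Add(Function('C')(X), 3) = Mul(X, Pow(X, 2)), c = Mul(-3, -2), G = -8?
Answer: Rational(-157693, 5) ≈ -31539.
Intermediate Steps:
c = 6
Function('C')(X) = Add(-3, Pow(X, 3)) (Function('C')(X) = Add(-3, Mul(X, Pow(X, 2))) = Add(-3, Pow(X, 3)))
Function('x')(t) = Add(Rational(2, 5), Mul(Rational(-1, 5), t)) (Function('x')(t) = Mul(Rational(1, 5), Add(2, Mul(-1, t))) = Add(Rational(2, 5), Mul(Rational(-1, 5), t)))
Function('m')(h) = Pow(Add(Rational(27, 5), Mul(Rational(-1, 5), h)), 2) (Function('m')(h) = Pow(Add(Add(Rational(2, 5), Mul(Rational(-1, 5), h)), 5), 2) = Pow(Add(Rational(27, 5), Mul(Rational(-1, 5), h)), 2))
Mul(Add(Add(Function('m')(-7), Mul(-1, -9)), c), Function('C')(G)) = Mul(Add(Add(Mul(Rational(1, 25), Pow(Add(-27, -7), 2)), Mul(-1, -9)), 6), Add(-3, Pow(-8, 3))) = Mul(Add(Add(Mul(Rational(1, 25), Pow(-34, 2)), 9), 6), Add(-3, -512)) = Mul(Add(Add(Mul(Rational(1, 25), 1156), 9), 6), -515) = Mul(Add(Add(Rational(1156, 25), 9), 6), -515) = Mul(Add(Rational(1381, 25), 6), -515) = Mul(Rational(1531, 25), -515) = Rational(-157693, 5)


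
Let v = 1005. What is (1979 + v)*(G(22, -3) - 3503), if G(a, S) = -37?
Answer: -10563360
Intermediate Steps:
(1979 + v)*(G(22, -3) - 3503) = (1979 + 1005)*(-37 - 3503) = 2984*(-3540) = -10563360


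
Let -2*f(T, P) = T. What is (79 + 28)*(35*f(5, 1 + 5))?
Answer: -18725/2 ≈ -9362.5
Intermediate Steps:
f(T, P) = -T/2
(79 + 28)*(35*f(5, 1 + 5)) = (79 + 28)*(35*(-½*5)) = 107*(35*(-5/2)) = 107*(-175/2) = -18725/2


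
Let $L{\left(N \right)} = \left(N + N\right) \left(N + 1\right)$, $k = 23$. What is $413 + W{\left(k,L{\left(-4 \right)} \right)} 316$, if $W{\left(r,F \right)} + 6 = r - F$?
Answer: $-1799$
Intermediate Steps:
$L{\left(N \right)} = 2 N \left(1 + N\right)$
$W{\left(r,F \right)} = -6 + r - F$ ($W{\left(r,F \right)} = -6 - \left(F - r\right) = -6 + r - F$)
$413 + W{\left(k,L{\left(-4 \right)} \right)} 316 = 413 + \left(-6 + 23 - 2 \left(-4\right) \left(1 - 4\right)\right) 316 = 413 + \left(-6 + 23 - 2 \left(-4\right) \left(-3\right)\right) 316 = 413 + \left(-6 + 23 - 24\right) 316 = 413 - 2212 = -1799$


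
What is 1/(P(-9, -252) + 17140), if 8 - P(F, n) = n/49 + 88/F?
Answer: 63/1081264 ≈ 5.8265e-5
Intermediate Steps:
P(F, n) = 8 - 88/F - n/49 (P(F, n) = 8 - (n/49 + 88/F) = 8 - (88/F + n/49) = 8 + (-88/F - n/49) = 8 - 88/F - n/49)
1/(P(-9, -252) + 17140) = 1/((8 - 88/(-9) - 1/49*(-252)) + 17140) = 1/((8 - 88*(-1/9) + 36/7) + 17140) = 1/((8 + 88/9 + 36/7) + 17140) = 1/(1444/63 + 17140) = 1/(1081264/63) = 63/1081264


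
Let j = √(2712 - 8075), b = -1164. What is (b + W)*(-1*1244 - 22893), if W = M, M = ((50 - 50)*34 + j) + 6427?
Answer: -127033031 - 24137*I*√5363 ≈ -1.2703e+8 - 1.7676e+6*I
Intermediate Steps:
j = I*√5363 (j = √(-5363) = I*√5363 ≈ 73.233*I)
M = 6427 + I*√5363 (M = ((50 - 50)*34 + I*√5363) + 6427 = (0*34 + I*√5363) + 6427 = (0 + I*√5363) + 6427 = I*√5363 + 6427 = 6427 + I*√5363 ≈ 6427.0 + 73.233*I)
W = 6427 + I*√5363 ≈ 6427.0 + 73.233*I
(b + W)*(-1*1244 - 22893) = (-1164 + (6427 + I*√5363))*(-1*1244 - 22893) = (5263 + I*√5363)*(-1244 - 22893) = (5263 + I*√5363)*(-24137) = -127033031 - 24137*I*√5363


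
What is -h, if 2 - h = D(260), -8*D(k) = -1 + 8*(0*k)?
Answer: -15/8 ≈ -1.8750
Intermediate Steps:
D(k) = ⅛ (D(k) = -(-1 + 8*(0*k))/8 = -(-1 + 8*0)/8 = -(-1 + 0)/8 = -⅛*(-1) = ⅛)
h = 15/8 (h = 2 - 1*⅛ = 2 - ⅛ = 15/8 ≈ 1.8750)
-h = -1*15/8 = -15/8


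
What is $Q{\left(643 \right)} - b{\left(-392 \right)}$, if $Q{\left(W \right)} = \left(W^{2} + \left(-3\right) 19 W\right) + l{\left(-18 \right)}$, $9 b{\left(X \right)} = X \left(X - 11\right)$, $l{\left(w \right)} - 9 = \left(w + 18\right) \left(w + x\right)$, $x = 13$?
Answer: $\frac{3233287}{9} \approx 3.5925 \cdot 10^{5}$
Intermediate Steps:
$l{\left(w \right)} = 9 + \left(13 + w\right) \left(18 + w\right)$ ($l{\left(w \right)} = 9 + \left(w + 18\right) \left(w + 13\right) = 9 + \left(18 + w\right) \left(13 + w\right) = 9 + \left(13 + w\right) \left(18 + w\right)$)
$b{\left(X \right)} = \frac{X \left(-11 + X\right)}{9}$ ($b{\left(X \right)} = \frac{X \left(X - 11\right)}{9} = \frac{X \left(-11 + X\right)}{9}$)
$Q{\left(W \right)} = 9 + W^{2} - 57 W$ ($Q{\left(W \right)} = \left(W^{2} + \left(-3\right) 19 W\right) + \left(243 + \left(-18\right)^{2} + 31 \left(-18\right)\right) = \left(W^{2} - 57 W\right) + \left(243 + 324 - 558\right) = \left(W^{2} - 57 W\right) + 9 = 9 + W^{2} - 57 W$)
$Q{\left(643 \right)} - b{\left(-392 \right)} = \left(9 + 643^{2} - 36651\right) - \frac{1}{9} \left(-392\right) \left(-11 - 392\right) = \left(9 + 413449 - 36651\right) - \frac{1}{9} \left(-392\right) \left(-403\right) = 376807 - \frac{157976}{9} = \frac{3233287}{9}$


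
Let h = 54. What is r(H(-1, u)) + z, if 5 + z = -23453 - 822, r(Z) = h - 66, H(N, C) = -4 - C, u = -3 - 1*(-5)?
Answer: -24292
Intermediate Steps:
u = 2 (u = -3 + 5 = 2)
r(Z) = -12 (r(Z) = 54 - 66 = -12)
z = -24280 (z = -5 + (-23453 - 822) = -5 - 24275 = -24280)
r(H(-1, u)) + z = -12 - 24280 = -24292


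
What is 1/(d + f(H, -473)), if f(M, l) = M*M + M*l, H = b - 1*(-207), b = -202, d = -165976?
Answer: -1/168316 ≈ -5.9412e-6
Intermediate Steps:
H = 5 (H = -202 - 1*(-207) = -202 + 207 = 5)
f(M, l) = M² + M*l
1/(d + f(H, -473)) = 1/(-165976 + 5*(5 - 473)) = 1/(-165976 + 5*(-468)) = 1/(-165976 - 2340) = 1/(-168316) = -1/168316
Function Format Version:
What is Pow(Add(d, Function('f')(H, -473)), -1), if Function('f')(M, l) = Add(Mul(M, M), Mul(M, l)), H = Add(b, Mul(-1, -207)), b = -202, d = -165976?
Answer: Rational(-1, 168316) ≈ -5.9412e-6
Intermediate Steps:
H = 5 (H = Add(-202, Mul(-1, -207)) = Add(-202, 207) = 5)
Function('f')(M, l) = Add(Pow(M, 2), Mul(M, l))
Pow(Add(d, Function('f')(H, -473)), -1) = Pow(Add(-165976, Mul(5, Add(5, -473))), -1) = Pow(Add(-165976, Mul(5, -468)), -1) = Pow(Add(-165976, -2340), -1) = Pow(-168316, -1) = Rational(-1, 168316)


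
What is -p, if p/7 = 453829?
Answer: -3176803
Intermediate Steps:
p = 3176803 (p = 7*453829 = 3176803)
-p = -1*3176803 = -3176803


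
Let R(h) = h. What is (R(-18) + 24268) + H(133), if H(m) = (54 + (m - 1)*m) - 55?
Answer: 41805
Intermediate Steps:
H(m) = -1 + m*(-1 + m) (H(m) = (54 + (-1 + m)*m) - 55 = (54 + m*(-1 + m)) - 55 = -1 + m*(-1 + m))
(R(-18) + 24268) + H(133) = (-18 + 24268) + (-1 + 133² - 1*133) = 24250 + (-1 + 17689 - 133) = 24250 + 17555 = 41805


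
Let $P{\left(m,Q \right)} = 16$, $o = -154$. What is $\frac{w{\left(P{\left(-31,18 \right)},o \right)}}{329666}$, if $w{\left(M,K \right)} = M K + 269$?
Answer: $- \frac{2195}{329666} \approx -0.0066583$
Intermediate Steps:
$w{\left(M,K \right)} = 269 + K M$ ($w{\left(M,K \right)} = K M + 269 = 269 + K M$)
$\frac{w{\left(P{\left(-31,18 \right)},o \right)}}{329666} = \frac{269 - 2464}{329666} = \left(269 - 2464\right) \frac{1}{329666} = \left(-2195\right) \frac{1}{329666} = - \frac{2195}{329666}$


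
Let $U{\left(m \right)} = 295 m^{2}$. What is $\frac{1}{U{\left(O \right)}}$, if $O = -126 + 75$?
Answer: $\frac{1}{767295} \approx 1.3033 \cdot 10^{-6}$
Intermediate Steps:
$O = -51$
$\frac{1}{U{\left(O \right)}} = \frac{1}{295 \left(-51\right)^{2}} = \frac{1}{295 \cdot 2601} = \frac{1}{767295}$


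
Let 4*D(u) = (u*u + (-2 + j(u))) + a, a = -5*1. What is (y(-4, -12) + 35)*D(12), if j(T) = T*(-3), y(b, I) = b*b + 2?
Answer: 5353/4 ≈ 1338.3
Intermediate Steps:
y(b, I) = 2 + b² (y(b, I) = b² + 2 = 2 + b²)
j(T) = -3*T
a = -5
D(u) = -7/4 - 3*u/4 + u²/4 (D(u) = ((u*u + (-2 - 3*u)) - 5)/4 = ((u² + (-2 - 3*u)) - 5)/4 = ((-2 + u² - 3*u) - 5)/4 = (-7 + u² - 3*u)/4 = -7/4 - 3*u/4 + u²/4)
(y(-4, -12) + 35)*D(12) = ((2 + (-4)²) + 35)*(-7/4 - ¾*12 + (¼)*12²) = ((2 + 16) + 35)*(-7/4 - 9 + (¼)*144) = (18 + 35)*(-7/4 - 9 + 36) = 53*(101/4) = 5353/4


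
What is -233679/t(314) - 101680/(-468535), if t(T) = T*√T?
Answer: 20336/93707 - 233679*√314/98596 ≈ -41.781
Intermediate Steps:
t(T) = T^(3/2)
-233679/t(314) - 101680/(-468535) = -233679*√314/98596 - 101680/(-468535) = -233679*√314/98596 - 101680*(-1/468535) = -233679*√314/98596 + 20336/93707 = 20336/93707 - 233679*√314/98596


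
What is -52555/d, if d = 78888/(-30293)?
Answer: 1592048615/78888 ≈ 20181.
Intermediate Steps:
d = -78888/30293 (d = 78888*(-1/30293) = -78888/30293 ≈ -2.6042)
-52555/d = -52555/(-78888/30293) = -52555*(-30293/78888) = 1592048615/78888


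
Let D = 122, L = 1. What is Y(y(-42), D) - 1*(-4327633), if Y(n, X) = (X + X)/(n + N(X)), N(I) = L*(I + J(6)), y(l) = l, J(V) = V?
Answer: 186088341/43 ≈ 4.3276e+6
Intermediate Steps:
N(I) = 6 + I (N(I) = 1*(I + 6) = 1*(6 + I) = 6 + I)
Y(n, X) = 2*X/(6 + X + n) (Y(n, X) = (X + X)/(n + (6 + X)) = (2*X)/(6 + X + n) = 2*X/(6 + X + n))
Y(y(-42), D) - 1*(-4327633) = 2*122/(6 + 122 - 42) - 1*(-4327633) = 2*122/86 + 4327633 = 2*122*(1/86) + 4327633 = 122/43 + 4327633 = 186088341/43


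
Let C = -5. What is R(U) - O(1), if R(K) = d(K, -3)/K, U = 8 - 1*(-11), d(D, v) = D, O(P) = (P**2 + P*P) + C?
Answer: 4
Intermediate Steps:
O(P) = -5 + 2*P**2 (O(P) = (P**2 + P*P) - 5 = (P**2 + P**2) - 5 = 2*P**2 - 5 = -5 + 2*P**2)
U = 19 (U = 8 + 11 = 19)
R(K) = 1 (R(K) = K/K = 1)
R(U) - O(1) = 1 - (-5 + 2*1**2) = 1 - (-5 + 2*1) = 1 - (-5 + 2) = 1 - 1*(-3) = 1 + 3 = 4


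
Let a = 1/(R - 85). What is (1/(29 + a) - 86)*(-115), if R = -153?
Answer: 68223520/6901 ≈ 9886.0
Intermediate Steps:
a = -1/238 (a = 1/(-153 - 85) = 1/(-238) = -1/238 ≈ -0.0042017)
(1/(29 + a) - 86)*(-115) = (1/(29 - 1/238) - 86)*(-115) = (1/(6901/238) - 86)*(-115) = (238/6901 - 86)*(-115) = -593248/6901*(-115) = 68223520/6901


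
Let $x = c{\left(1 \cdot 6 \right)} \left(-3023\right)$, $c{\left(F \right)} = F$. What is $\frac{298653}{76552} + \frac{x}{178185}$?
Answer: $\frac{2467951649}{649543720} \approx 3.7995$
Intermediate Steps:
$x = -18138$ ($x = 1 \cdot 6 \left(-3023\right) = 6 \left(-3023\right) = -18138$)
$\frac{298653}{76552} + \frac{x}{178185} = \frac{298653}{76552} - \frac{18138}{178185} = 298653 \cdot \frac{1}{76552} - \frac{6046}{59395} = \frac{298653}{76552} - \frac{6046}{59395} = \frac{2467951649}{649543720}$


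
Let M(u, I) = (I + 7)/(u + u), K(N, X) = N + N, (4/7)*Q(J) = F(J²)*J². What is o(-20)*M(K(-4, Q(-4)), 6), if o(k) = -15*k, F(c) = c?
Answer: -975/4 ≈ -243.75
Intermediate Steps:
Q(J) = 7*J⁴/4 (Q(J) = 7*(J²*J²)/4 = 7*J⁴/4)
K(N, X) = 2*N
M(u, I) = (7 + I)/(2*u) (M(u, I) = (7 + I)/((2*u)) = (7 + I)*(1/(2*u)) = (7 + I)/(2*u))
o(-20)*M(K(-4, Q(-4)), 6) = (-15*(-20))*((7 + 6)/(2*((2*(-4))))) = 300*((½)*13/(-8)) = 300*((½)*(-⅛)*13) = 300*(-13/16) = -975/4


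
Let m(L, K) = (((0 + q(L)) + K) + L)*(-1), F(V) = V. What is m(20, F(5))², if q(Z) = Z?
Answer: 2025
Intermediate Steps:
m(L, K) = -K - 2*L (m(L, K) = (((0 + L) + K) + L)*(-1) = ((L + K) + L)*(-1) = ((K + L) + L)*(-1) = (K + 2*L)*(-1) = -K - 2*L)
m(20, F(5))² = (-1*5 - 2*20)² = (-5 - 40)² = (-45)² = 2025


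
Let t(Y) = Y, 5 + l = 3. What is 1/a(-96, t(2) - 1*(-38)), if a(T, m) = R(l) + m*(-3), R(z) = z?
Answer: -1/122 ≈ -0.0081967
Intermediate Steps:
l = -2 (l = -5 + 3 = -2)
a(T, m) = -2 - 3*m (a(T, m) = -2 + m*(-3) = -2 - 3*m)
1/a(-96, t(2) - 1*(-38)) = 1/(-2 - 3*(2 - 1*(-38))) = 1/(-2 - 3*(2 + 38)) = 1/(-2 - 3*40) = 1/(-2 - 120) = 1/(-122) = -1/122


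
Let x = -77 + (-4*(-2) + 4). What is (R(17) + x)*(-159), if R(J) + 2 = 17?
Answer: 7950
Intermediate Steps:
R(J) = 15 (R(J) = -2 + 17 = 15)
x = -65 (x = -77 + (8 + 4) = -77 + 12 = -65)
(R(17) + x)*(-159) = (15 - 65)*(-159) = -50*(-159) = 7950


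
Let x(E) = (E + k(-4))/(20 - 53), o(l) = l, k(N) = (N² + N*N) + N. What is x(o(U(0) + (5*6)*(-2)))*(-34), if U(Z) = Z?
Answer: -1088/33 ≈ -32.970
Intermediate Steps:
k(N) = N + 2*N² (k(N) = (N² + N²) + N = 2*N² + N = N + 2*N²)
x(E) = -28/33 - E/33 (x(E) = (E - 4*(1 + 2*(-4)))/(20 - 53) = (E - 4*(1 - 8))/(-33) = (E - 4*(-7))*(-1/33) = (E + 28)*(-1/33) = (28 + E)*(-1/33) = -28/33 - E/33)
x(o(U(0) + (5*6)*(-2)))*(-34) = (-28/33 - (0 + (5*6)*(-2))/33)*(-34) = (-28/33 - (0 + 30*(-2))/33)*(-34) = (-28/33 - (0 - 60)/33)*(-34) = (-28/33 - 1/33*(-60))*(-34) = (-28/33 + 20/11)*(-34) = (32/33)*(-34) = -1088/33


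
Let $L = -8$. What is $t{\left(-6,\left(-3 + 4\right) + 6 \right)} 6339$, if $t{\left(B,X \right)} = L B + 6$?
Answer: $342306$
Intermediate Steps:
$t{\left(B,X \right)} = 6 - 8 B$ ($t{\left(B,X \right)} = - 8 B + 6 = 6 - 8 B$)
$t{\left(-6,\left(-3 + 4\right) + 6 \right)} 6339 = \left(6 - -48\right) 6339 = \left(6 + 48\right) 6339 = 54 \cdot 6339 = 342306$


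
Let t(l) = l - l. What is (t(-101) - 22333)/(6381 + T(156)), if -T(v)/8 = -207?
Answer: -22333/8037 ≈ -2.7788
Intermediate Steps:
T(v) = 1656 (T(v) = -8*(-207) = 1656)
t(l) = 0
(t(-101) - 22333)/(6381 + T(156)) = (0 - 22333)/(6381 + 1656) = -22333/8037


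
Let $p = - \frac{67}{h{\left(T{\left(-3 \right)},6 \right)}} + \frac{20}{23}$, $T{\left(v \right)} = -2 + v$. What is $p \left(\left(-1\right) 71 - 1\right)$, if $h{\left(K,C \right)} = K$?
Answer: $- \frac{118152}{115} \approx -1027.4$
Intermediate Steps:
$p = \frac{1641}{115}$ ($p = - \frac{67}{-2 - 3} + \frac{20}{23} = - \frac{67}{-5} + 20 \cdot \frac{1}{23} = \left(-67\right) \left(- \frac{1}{5}\right) + \frac{20}{23} = \frac{67}{5} + \frac{20}{23} = \frac{1641}{115} \approx 14.27$)
$p \left(\left(-1\right) 71 - 1\right) = \frac{1641 \left(\left(-1\right) 71 - 1\right)}{115} = \frac{1641 \left(-71 - 1\right)}{115} = \frac{1641}{115} \left(-72\right) = - \frac{118152}{115}$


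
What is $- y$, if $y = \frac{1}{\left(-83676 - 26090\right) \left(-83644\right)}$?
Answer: $- \frac{1}{9181267304} \approx -1.0892 \cdot 10^{-10}$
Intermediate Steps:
$y = \frac{1}{9181267304}$ ($y = \frac{1}{-109766} \left(- \frac{1}{83644}\right) = \left(- \frac{1}{109766}\right) \left(- \frac{1}{83644}\right) = \frac{1}{9181267304} \approx 1.0892 \cdot 10^{-10}$)
$- y = \left(-1\right) \frac{1}{9181267304} = - \frac{1}{9181267304}$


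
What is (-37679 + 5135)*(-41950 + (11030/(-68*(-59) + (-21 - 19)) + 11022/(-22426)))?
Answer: 5066745041201424/3711503 ≈ 1.3651e+9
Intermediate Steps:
(-37679 + 5135)*(-41950 + (11030/(-68*(-59) + (-21 - 19)) + 11022/(-22426))) = -32544*(-41950 + (11030/(4012 - 40) + 11022*(-1/22426))) = -32544*(-41950 + (11030/3972 - 5511/11213)) = -32544*(-41950 + (11030*(1/3972) - 5511/11213)) = -32544*(-41950 + (5515/1986 - 5511/11213)) = -32544*(-41950 + 50894849/22269018) = -32544*(-934134410251/22269018) = 5066745041201424/3711503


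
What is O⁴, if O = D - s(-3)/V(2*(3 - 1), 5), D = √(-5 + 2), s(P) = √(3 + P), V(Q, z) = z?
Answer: 9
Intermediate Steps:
D = I*√3 (D = √(-3) = I*√3 ≈ 1.732*I)
O = I*√3 (O = I*√3 - √(3 - 3)/5 = I*√3 - √0/5 = I*√3 - 0/5 = I*√3 - 1*0 = I*√3 + 0 = I*√3 ≈ 1.732*I)
O⁴ = (I*√3)⁴ = 9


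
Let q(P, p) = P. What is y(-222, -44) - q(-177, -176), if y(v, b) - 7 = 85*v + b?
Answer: -18730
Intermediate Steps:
y(v, b) = 7 + b + 85*v (y(v, b) = 7 + (85*v + b) = 7 + (b + 85*v) = 7 + b + 85*v)
y(-222, -44) - q(-177, -176) = (7 - 44 + 85*(-222)) - 1*(-177) = (7 - 44 - 18870) + 177 = -18907 + 177 = -18730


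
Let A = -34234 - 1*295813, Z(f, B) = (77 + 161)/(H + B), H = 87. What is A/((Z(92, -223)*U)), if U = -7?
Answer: -1320188/49 ≈ -26943.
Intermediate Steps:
Z(f, B) = 238/(87 + B) (Z(f, B) = (77 + 161)/(87 + B) = 238/(87 + B))
A = -330047 (A = -34234 - 295813 = -330047)
A/((Z(92, -223)*U)) = -330047/((238/(87 - 223))*(-7)) = -330047/((238/(-136))*(-7)) = -330047/((238*(-1/136))*(-7)) = -330047/((-7/4*(-7))) = -330047/49/4 = -330047*4/49 = -1320188/49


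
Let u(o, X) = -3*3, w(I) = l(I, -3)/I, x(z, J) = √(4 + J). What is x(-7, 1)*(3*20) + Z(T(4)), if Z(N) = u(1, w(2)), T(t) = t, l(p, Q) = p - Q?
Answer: -9 + 60*√5 ≈ 125.16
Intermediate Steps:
w(I) = (3 + I)/I (w(I) = (I - 1*(-3))/I = (I + 3)/I = (3 + I)/I)
u(o, X) = -9
Z(N) = -9
x(-7, 1)*(3*20) + Z(T(4)) = √(4 + 1)*(3*20) - 9 = √5*60 - 9 = 60*√5 - 9 = -9 + 60*√5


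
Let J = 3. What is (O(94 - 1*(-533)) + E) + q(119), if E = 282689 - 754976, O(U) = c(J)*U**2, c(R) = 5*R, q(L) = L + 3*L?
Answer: 5425124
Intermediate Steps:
q(L) = 4*L
O(U) = 15*U**2 (O(U) = (5*3)*U**2 = 15*U**2)
E = -472287
(O(94 - 1*(-533)) + E) + q(119) = (15*(94 - 1*(-533))**2 - 472287) + 4*119 = (15*(94 + 533)**2 - 472287) + 476 = (15*627**2 - 472287) + 476 = (15*393129 - 472287) + 476 = (5896935 - 472287) + 476 = 5424648 + 476 = 5425124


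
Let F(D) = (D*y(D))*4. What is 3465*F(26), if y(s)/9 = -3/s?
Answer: -374220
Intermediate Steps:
y(s) = -27/s (y(s) = 9*(-3/s) = -27/s)
F(D) = -108 (F(D) = (D*(-27/D))*4 = -27*4 = -108)
3465*F(26) = 3465*(-108) = -374220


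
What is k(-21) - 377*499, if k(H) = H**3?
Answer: -197384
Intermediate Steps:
k(-21) - 377*499 = (-21)**3 - 377*499 = -9261 - 188123 = -197384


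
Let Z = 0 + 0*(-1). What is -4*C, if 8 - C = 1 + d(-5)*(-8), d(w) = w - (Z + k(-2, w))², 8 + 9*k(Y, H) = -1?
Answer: 164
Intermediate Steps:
k(Y, H) = -1 (k(Y, H) = -8/9 + (⅑)*(-1) = -8/9 - ⅑ = -1)
Z = 0 (Z = 0 + 0 = 0)
d(w) = -1 + w (d(w) = w - (0 - 1)² = w - 1*(-1)² = w - 1*1 = w - 1 = -1 + w)
C = -41 (C = 8 - (1 + (-1 - 5)*(-8)) = 8 - (1 - 6*(-8)) = 8 - (1 + 48) = 8 - 1*49 = 8 - 49 = -41)
-4*C = -4*(-41) = 164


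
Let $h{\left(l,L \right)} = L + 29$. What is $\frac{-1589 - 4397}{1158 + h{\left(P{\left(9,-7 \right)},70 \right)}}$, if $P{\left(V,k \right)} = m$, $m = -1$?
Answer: $- \frac{5986}{1257} \approx -4.7621$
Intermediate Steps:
$P{\left(V,k \right)} = -1$
$h{\left(l,L \right)} = 29 + L$
$\frac{-1589 - 4397}{1158 + h{\left(P{\left(9,-7 \right)},70 \right)}} = \frac{-1589 - 4397}{1158 + \left(29 + 70\right)} = - \frac{5986}{1158 + 99} = - \frac{5986}{1257}$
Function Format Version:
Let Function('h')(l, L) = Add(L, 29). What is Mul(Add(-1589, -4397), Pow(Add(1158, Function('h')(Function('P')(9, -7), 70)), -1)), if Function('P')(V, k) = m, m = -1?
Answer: Rational(-5986, 1257) ≈ -4.7621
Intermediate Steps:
Function('P')(V, k) = -1
Function('h')(l, L) = Add(29, L)
Mul(Add(-1589, -4397), Pow(Add(1158, Function('h')(Function('P')(9, -7), 70)), -1)) = Mul(Add(-1589, -4397), Pow(Add(1158, Add(29, 70)), -1)) = Mul(-5986, Pow(Add(1158, 99), -1)) = Mul(-5986, Pow(1257, -1)) = Mul(-5986, Rational(1, 1257)) = Rational(-5986, 1257)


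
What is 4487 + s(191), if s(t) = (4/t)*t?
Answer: 4491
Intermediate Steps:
s(t) = 4
4487 + s(191) = 4487 + 4 = 4491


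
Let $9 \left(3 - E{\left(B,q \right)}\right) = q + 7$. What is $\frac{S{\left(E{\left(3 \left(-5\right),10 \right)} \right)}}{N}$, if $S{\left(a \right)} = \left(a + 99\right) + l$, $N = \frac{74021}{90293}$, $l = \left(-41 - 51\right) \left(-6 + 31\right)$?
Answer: $- \frac{1787711107}{666189} \approx -2683.5$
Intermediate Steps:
$E{\left(B,q \right)} = \frac{20}{9} - \frac{q}{9}$ ($E{\left(B,q \right)} = 3 - \frac{q + 7}{9} = 3 - \frac{7 + q}{9} = 3 - \left(\frac{7}{9} + \frac{q}{9}\right) = \frac{20}{9} - \frac{q}{9}$)
$l = -2300$ ($l = \left(-92\right) 25 = -2300$)
$N = \frac{74021}{90293}$ ($N = 74021 \cdot \frac{1}{90293} = \frac{74021}{90293} \approx 0.81979$)
$S{\left(a \right)} = -2201 + a$ ($S{\left(a \right)} = \left(a + 99\right) - 2300 = \left(99 + a\right) - 2300 = -2201 + a$)
$\frac{S{\left(E{\left(3 \left(-5\right),10 \right)} \right)}}{N} = \frac{-2201 + \left(\frac{20}{9} - \frac{10}{9}\right)}{\frac{74021}{90293}} = \left(-2201 + \left(\frac{20}{9} - \frac{10}{9}\right)\right) \frac{90293}{74021} = \left(-2201 + \frac{10}{9}\right) \frac{90293}{74021} = \left(- \frac{19799}{9}\right) \frac{90293}{74021} = - \frac{1787711107}{666189}$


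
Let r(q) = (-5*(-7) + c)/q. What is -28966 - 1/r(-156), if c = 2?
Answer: -1071586/37 ≈ -28962.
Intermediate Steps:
r(q) = 37/q (r(q) = (-5*(-7) + 2)/q = (35 + 2)/q = 37/q)
-28966 - 1/r(-156) = -28966 - 1/(37/(-156)) = -28966 - 1/(37*(-1/156)) = -28966 - 1/(-37/156) = -28966 - 1*(-156/37) = -28966 + 156/37 = -1071586/37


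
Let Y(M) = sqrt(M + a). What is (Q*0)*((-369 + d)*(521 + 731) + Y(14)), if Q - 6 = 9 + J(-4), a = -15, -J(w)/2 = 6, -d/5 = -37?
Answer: 0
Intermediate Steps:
d = 185 (d = -5*(-37) = 185)
J(w) = -12 (J(w) = -2*6 = -12)
Q = 3 (Q = 6 + (9 - 12) = 6 - 3 = 3)
Y(M) = sqrt(-15 + M) (Y(M) = sqrt(M - 15) = sqrt(-15 + M))
(Q*0)*((-369 + d)*(521 + 731) + Y(14)) = (3*0)*((-369 + 185)*(521 + 731) + sqrt(-15 + 14)) = 0*(-184*1252 + sqrt(-1)) = 0*(-230368 + I) = 0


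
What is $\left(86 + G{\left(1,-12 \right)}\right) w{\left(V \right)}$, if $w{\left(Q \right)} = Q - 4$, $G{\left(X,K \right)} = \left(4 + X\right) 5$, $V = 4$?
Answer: $0$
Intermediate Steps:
$G{\left(X,K \right)} = 20 + 5 X$
$w{\left(Q \right)} = -4 + Q$
$\left(86 + G{\left(1,-12 \right)}\right) w{\left(V \right)} = \left(86 + \left(20 + 5 \cdot 1\right)\right) \left(-4 + 4\right) = \left(86 + \left(20 + 5\right)\right) 0 = \left(86 + 25\right) 0 = 111 \cdot 0 = 0$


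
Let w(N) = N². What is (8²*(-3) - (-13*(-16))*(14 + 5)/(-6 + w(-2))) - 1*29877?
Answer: -28093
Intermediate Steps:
(8²*(-3) - (-13*(-16))*(14 + 5)/(-6 + w(-2))) - 1*29877 = (8²*(-3) - (-13*(-16))*(14 + 5)/(-6 + (-2)²)) - 1*29877 = (64*(-3) - 208*19/(-6 + 4)) - 29877 = (-192 - 208*19/(-2)) - 29877 = (-192 - 208*19*(-½)) - 29877 = (-192 - 208*(-19)/2) - 29877 = (-192 - 1*(-1976)) - 29877 = (-192 + 1976) - 29877 = 1784 - 29877 = -28093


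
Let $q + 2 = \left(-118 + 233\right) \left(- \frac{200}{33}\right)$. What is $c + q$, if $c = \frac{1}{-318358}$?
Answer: $- \frac{7343245661}{10505814} \approx -698.97$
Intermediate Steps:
$q = - \frac{23066}{33}$ ($q = -2 + \left(-118 + 233\right) \left(- \frac{200}{33}\right) = -2 + 115 \left(\left(-200\right) \frac{1}{33}\right) = -2 + 115 \left(- \frac{200}{33}\right) = -2 - \frac{23000}{33} = - \frac{23066}{33} \approx -698.97$)
$c = - \frac{1}{318358} \approx -3.1411 \cdot 10^{-6}$
$c + q = - \frac{1}{318358} - \frac{23066}{33} = - \frac{7343245661}{10505814}$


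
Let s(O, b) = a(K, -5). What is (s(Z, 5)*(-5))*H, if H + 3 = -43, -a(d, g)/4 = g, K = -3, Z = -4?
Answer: 4600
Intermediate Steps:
a(d, g) = -4*g
H = -46 (H = -3 - 43 = -46)
s(O, b) = 20 (s(O, b) = -4*(-5) = 20)
(s(Z, 5)*(-5))*H = (20*(-5))*(-46) = -100*(-46) = 4600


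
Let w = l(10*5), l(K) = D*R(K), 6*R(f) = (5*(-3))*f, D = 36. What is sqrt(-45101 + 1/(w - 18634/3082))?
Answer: I*sqrt(2174616640574905386)/6943817 ≈ 212.37*I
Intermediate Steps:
R(f) = -5*f/2 (R(f) = ((5*(-3))*f)/6 = (-15*f)/6 = -5*f/2)
l(K) = -90*K (l(K) = 36*(-5*K/2) = -90*K)
w = -4500 (w = -900*5 = -90*50 = -4500)
sqrt(-45101 + 1/(w - 18634/3082)) = sqrt(-45101 + 1/(-4500 - 18634/3082)) = sqrt(-45101 + 1/(-4500 - 18634*1/3082)) = sqrt(-45101 + 1/(-4500 - 9317/1541)) = sqrt(-45101 + 1/(-6943817/1541)) = sqrt(-45101 - 1541/6943817) = sqrt(-313173092058/6943817) = I*sqrt(2174616640574905386)/6943817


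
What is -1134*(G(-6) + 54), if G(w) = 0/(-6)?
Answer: -61236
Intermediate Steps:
G(w) = 0 (G(w) = 0*(-⅙) = 0)
-1134*(G(-6) + 54) = -1134*(0 + 54) = -1134*54 = -61236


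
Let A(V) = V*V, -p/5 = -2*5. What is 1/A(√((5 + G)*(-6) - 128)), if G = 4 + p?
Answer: -1/482 ≈ -0.0020747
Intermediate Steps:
p = 50 (p = -(-10)*5 = -5*(-10) = 50)
G = 54 (G = 4 + 50 = 54)
A(V) = V²
1/A(√((5 + G)*(-6) - 128)) = 1/((√((5 + 54)*(-6) - 128))²) = 1/((√(59*(-6) - 128))²) = 1/((√(-354 - 128))²) = 1/((√(-482))²) = 1/((I*√482)²) = 1/(-482) = -1/482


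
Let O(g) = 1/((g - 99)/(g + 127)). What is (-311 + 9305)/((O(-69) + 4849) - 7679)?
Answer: -755496/237749 ≈ -3.1777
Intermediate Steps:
O(g) = (127 + g)/(-99 + g) (O(g) = 1/((-99 + g)/(127 + g)) = (127 + g)/(-99 + g))
(-311 + 9305)/((O(-69) + 4849) - 7679) = (-311 + 9305)/(((127 - 69)/(-99 - 69) + 4849) - 7679) = 8994/((58/(-168) + 4849) - 7679) = 8994/((-1/168*58 + 4849) - 7679) = 8994/((-29/84 + 4849) - 7679) = 8994/(407287/84 - 7679) = 8994/(-237749/84) = 8994*(-84/237749) = -755496/237749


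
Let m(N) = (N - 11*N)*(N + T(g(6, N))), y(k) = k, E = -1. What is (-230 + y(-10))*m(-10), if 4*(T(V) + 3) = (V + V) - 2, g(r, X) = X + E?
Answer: 456000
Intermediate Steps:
g(r, X) = -1 + X (g(r, X) = X - 1 = -1 + X)
T(V) = -7/2 + V/2 (T(V) = -3 + ((V + V) - 2)/4 = -3 + (2*V - 2)/4 = -3 + (-2 + 2*V)/4 = -3 + (-½ + V/2) = -7/2 + V/2)
m(N) = -10*N*(-4 + 3*N/2) (m(N) = (N - 11*N)*(N + (-7/2 + (-1 + N)/2)) = (-10*N)*(N + (-7/2 + (-½ + N/2))) = (-10*N)*(N + (-4 + N/2)) = (-10*N)*(-4 + 3*N/2) = -10*N*(-4 + 3*N/2))
(-230 + y(-10))*m(-10) = (-230 - 10)*(5*(-10)*(8 - 3*(-10))) = -1200*(-10)*(8 + 30) = -1200*(-10)*38 = -240*(-1900) = 456000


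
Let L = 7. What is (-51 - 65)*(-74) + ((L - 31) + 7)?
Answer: 8567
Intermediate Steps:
(-51 - 65)*(-74) + ((L - 31) + 7) = (-51 - 65)*(-74) + ((7 - 31) + 7) = -116*(-74) + (-24 + 7) = 8584 - 17 = 8567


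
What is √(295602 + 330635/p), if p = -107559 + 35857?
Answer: √1519718438425238/71702 ≈ 543.69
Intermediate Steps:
p = -71702
√(295602 + 330635/p) = √(295602 + 330635/(-71702)) = √(295602 + 330635*(-1/71702)) = √(295602 - 330635/71702) = √(21194923969/71702) = √1519718438425238/71702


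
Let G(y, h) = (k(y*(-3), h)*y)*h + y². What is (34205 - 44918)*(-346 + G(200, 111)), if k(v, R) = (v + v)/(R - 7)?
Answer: 30151717074/13 ≈ 2.3194e+9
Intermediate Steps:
k(v, R) = 2*v/(-7 + R) (k(v, R) = (2*v)/(-7 + R) = 2*v/(-7 + R))
G(y, h) = y² - 6*h*y²/(-7 + h) (G(y, h) = ((2*(y*(-3))/(-7 + h))*y)*h + y² = ((2*(-3*y)/(-7 + h))*y)*h + y² = ((-6*y/(-7 + h))*y)*h + y² = (-6*y²/(-7 + h))*h + y² = -6*h*y²/(-7 + h) + y² = y² - 6*h*y²/(-7 + h))
(34205 - 44918)*(-346 + G(200, 111)) = (34205 - 44918)*(-346 + 200²*(-7 - 5*111)/(-7 + 111)) = -10713*(-346 + 40000*(-7 - 555)/104) = -10713*(-346 + 40000*(1/104)*(-562)) = -10713*(-346 - 2810000/13) = -10713*(-2814498/13) = 30151717074/13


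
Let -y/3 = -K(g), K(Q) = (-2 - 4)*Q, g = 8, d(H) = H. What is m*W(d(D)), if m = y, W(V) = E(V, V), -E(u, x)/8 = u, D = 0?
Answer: 0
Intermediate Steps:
E(u, x) = -8*u
W(V) = -8*V
K(Q) = -6*Q
y = -144 (y = -(-3)*(-6*8) = -(-3)*(-48) = -3*48 = -144)
m = -144
m*W(d(D)) = -(-1152)*0 = -144*0 = 0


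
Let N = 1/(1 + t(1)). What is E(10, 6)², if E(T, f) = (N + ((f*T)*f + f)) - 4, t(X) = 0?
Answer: 131769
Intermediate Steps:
N = 1 (N = 1/(1 + 0) = 1/1 = 1)
E(T, f) = -3 + f + T*f² (E(T, f) = (1 + ((f*T)*f + f)) - 4 = (1 + ((T*f)*f + f)) - 4 = (1 + (T*f² + f)) - 4 = (1 + (f + T*f²)) - 4 = (1 + f + T*f²) - 4 = -3 + f + T*f²)
E(10, 6)² = (-3 + 6 + 10*6²)² = (-3 + 6 + 10*36)² = (-3 + 6 + 360)² = 363² = 131769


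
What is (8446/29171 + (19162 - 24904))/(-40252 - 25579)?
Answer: 167491436/1920356101 ≈ 0.087219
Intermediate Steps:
(8446/29171 + (19162 - 24904))/(-40252 - 25579) = (8446*(1/29171) - 5742)/(-65831) = (8446/29171 - 5742)*(-1/65831) = -167491436/29171*(-1/65831) = 167491436/1920356101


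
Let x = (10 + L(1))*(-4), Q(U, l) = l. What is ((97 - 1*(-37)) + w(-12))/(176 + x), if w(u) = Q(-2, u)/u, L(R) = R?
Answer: 45/44 ≈ 1.0227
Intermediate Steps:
x = -44 (x = (10 + 1)*(-4) = 11*(-4) = -44)
w(u) = 1 (w(u) = u/u = 1)
((97 - 1*(-37)) + w(-12))/(176 + x) = ((97 - 1*(-37)) + 1)/(176 - 44) = ((97 + 37) + 1)/132 = (134 + 1)*(1/132) = 135*(1/132) = 45/44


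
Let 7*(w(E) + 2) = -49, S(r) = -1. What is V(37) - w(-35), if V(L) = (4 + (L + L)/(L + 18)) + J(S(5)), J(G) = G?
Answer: 734/55 ≈ 13.345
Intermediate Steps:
V(L) = 3 + 2*L/(18 + L) (V(L) = (4 + (L + L)/(L + 18)) - 1 = (4 + (2*L)/(18 + L)) - 1 = (4 + 2*L/(18 + L)) - 1 = 3 + 2*L/(18 + L))
w(E) = -9 (w(E) = -2 + (⅐)*(-49) = -2 - 7 = -9)
V(37) - w(-35) = (54 + 5*37)/(18 + 37) - 1*(-9) = (54 + 185)/55 + 9 = (1/55)*239 + 9 = 239/55 + 9 = 734/55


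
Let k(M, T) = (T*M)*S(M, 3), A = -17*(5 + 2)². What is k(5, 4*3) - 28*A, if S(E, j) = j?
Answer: 23504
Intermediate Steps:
A = -833 (A = -17*7² = -17*49 = -833)
k(M, T) = 3*M*T (k(M, T) = (T*M)*3 = (M*T)*3 = 3*M*T)
k(5, 4*3) - 28*A = 3*5*(4*3) - 28*(-833) = 3*5*12 + 23324 = 180 + 23324 = 23504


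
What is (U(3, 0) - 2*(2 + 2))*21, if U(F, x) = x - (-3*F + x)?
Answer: 21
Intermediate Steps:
U(F, x) = 3*F (U(F, x) = x - (x - 3*F) = x + (-x + 3*F) = 3*F)
(U(3, 0) - 2*(2 + 2))*21 = (3*3 - 2*(2 + 2))*21 = (9 - 2*4)*21 = (9 - 8)*21 = 1*21 = 21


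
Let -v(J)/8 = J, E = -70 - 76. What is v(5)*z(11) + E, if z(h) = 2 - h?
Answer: 214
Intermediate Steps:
E = -146
v(J) = -8*J
v(5)*z(11) + E = (-8*5)*(2 - 1*11) - 146 = -40*(2 - 11) - 146 = -40*(-9) - 146 = 360 - 146 = 214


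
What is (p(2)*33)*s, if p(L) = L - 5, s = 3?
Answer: -297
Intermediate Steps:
p(L) = -5 + L
(p(2)*33)*s = ((-5 + 2)*33)*3 = -3*33*3 = -99*3 = -297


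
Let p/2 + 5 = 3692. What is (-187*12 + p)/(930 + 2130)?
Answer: 57/34 ≈ 1.6765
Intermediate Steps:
p = 7374 (p = -10 + 2*3692 = -10 + 7384 = 7374)
(-187*12 + p)/(930 + 2130) = (-187*12 + 7374)/(930 + 2130) = (-2244 + 7374)/3060 = 5130*(1/3060) = 57/34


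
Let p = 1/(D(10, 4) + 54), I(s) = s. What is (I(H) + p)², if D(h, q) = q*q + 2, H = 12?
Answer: 748225/5184 ≈ 144.33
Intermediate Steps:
D(h, q) = 2 + q² (D(h, q) = q² + 2 = 2 + q²)
p = 1/72 (p = 1/((2 + 4²) + 54) = 1/((2 + 16) + 54) = 1/(18 + 54) = 1/72 ≈ 0.013889)
(I(H) + p)² = (12 + 1/72)² = (865/72)² = 748225/5184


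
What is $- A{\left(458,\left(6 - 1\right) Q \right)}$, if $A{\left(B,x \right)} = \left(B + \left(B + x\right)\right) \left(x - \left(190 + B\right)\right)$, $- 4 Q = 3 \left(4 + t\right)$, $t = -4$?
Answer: $593568$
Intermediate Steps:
$Q = 0$ ($Q = - \frac{3 \left(4 - 4\right)}{4} = - \frac{3 \cdot 0}{4} = \left(- \frac{1}{4}\right) 0 = 0$)
$A{\left(B,x \right)} = \left(x + 2 B\right) \left(-190 + x - B\right)$
$- A{\left(458,\left(6 - 1\right) Q \right)} = - (\left(\left(6 - 1\right) 0\right)^{2} - 174040 - 190 \left(6 - 1\right) 0 - 2 \cdot 458^{2} + 458 \left(6 - 1\right) 0) = - (\left(5 \cdot 0\right)^{2} - 174040 - 190 \cdot 5 \cdot 0 - 419528 + 458 \cdot 5 \cdot 0) = - (0^{2} - 174040 - 0 - 419528 + 458 \cdot 0) = - (0 - 174040 + 0 - 419528 + 0) = \left(-1\right) \left(-593568\right) = 593568$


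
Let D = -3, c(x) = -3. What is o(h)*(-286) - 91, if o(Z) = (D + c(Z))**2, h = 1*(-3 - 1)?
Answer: -10387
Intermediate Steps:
h = -4 (h = 1*(-4) = -4)
o(Z) = 36 (o(Z) = (-3 - 3)**2 = (-6)**2 = 36)
o(h)*(-286) - 91 = 36*(-286) - 91 = -10296 - 91 = -10387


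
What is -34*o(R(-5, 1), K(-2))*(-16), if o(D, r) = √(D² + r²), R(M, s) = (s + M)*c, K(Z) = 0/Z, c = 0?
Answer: 0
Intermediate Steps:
K(Z) = 0
R(M, s) = 0 (R(M, s) = (s + M)*0 = (M + s)*0 = 0)
-34*o(R(-5, 1), K(-2))*(-16) = -34*√(0² + 0²)*(-16) = -34*√(0 + 0)*(-16) = -34*√0*(-16) = -34*0*(-16) = 0*(-16) = 0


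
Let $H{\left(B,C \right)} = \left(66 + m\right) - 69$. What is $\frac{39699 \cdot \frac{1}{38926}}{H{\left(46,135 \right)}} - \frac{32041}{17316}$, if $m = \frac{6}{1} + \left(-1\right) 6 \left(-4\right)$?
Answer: $- \frac{610883837}{337021308} \approx -1.8126$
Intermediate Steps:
$m = 30$ ($m = 6 \cdot 1 - -24 = 6 + 24 = 30$)
$H{\left(B,C \right)} = 27$ ($H{\left(B,C \right)} = \left(66 + 30\right) - 69 = 96 - 69 = 27$)
$\frac{39699 \cdot \frac{1}{38926}}{H{\left(46,135 \right)}} - \frac{32041}{17316} = \frac{39699 \cdot \frac{1}{38926}}{27} - \frac{32041}{17316} = 39699 \cdot \frac{1}{38926} \cdot \frac{1}{27} - \frac{32041}{17316} = \frac{39699}{38926} \cdot \frac{1}{27} - \frac{32041}{17316} = \frac{4411}{116778} - \frac{32041}{17316} = - \frac{610883837}{337021308}$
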